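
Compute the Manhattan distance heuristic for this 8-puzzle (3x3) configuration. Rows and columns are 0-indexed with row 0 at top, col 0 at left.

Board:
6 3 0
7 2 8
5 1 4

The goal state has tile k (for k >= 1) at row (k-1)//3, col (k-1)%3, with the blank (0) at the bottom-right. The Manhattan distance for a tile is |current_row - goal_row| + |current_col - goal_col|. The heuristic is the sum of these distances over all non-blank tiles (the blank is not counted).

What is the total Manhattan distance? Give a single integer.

Answer: 16

Derivation:
Tile 6: at (0,0), goal (1,2), distance |0-1|+|0-2| = 3
Tile 3: at (0,1), goal (0,2), distance |0-0|+|1-2| = 1
Tile 7: at (1,0), goal (2,0), distance |1-2|+|0-0| = 1
Tile 2: at (1,1), goal (0,1), distance |1-0|+|1-1| = 1
Tile 8: at (1,2), goal (2,1), distance |1-2|+|2-1| = 2
Tile 5: at (2,0), goal (1,1), distance |2-1|+|0-1| = 2
Tile 1: at (2,1), goal (0,0), distance |2-0|+|1-0| = 3
Tile 4: at (2,2), goal (1,0), distance |2-1|+|2-0| = 3
Sum: 3 + 1 + 1 + 1 + 2 + 2 + 3 + 3 = 16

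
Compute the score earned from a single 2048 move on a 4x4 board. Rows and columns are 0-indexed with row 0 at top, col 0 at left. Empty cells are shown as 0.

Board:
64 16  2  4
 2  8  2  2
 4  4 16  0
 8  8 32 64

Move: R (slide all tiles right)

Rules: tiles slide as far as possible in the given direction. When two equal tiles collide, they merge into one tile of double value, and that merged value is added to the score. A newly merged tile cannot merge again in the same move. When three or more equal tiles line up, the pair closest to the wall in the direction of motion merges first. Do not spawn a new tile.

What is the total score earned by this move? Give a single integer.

Slide right:
row 0: [64, 16, 2, 4] -> [64, 16, 2, 4]  score +0 (running 0)
row 1: [2, 8, 2, 2] -> [0, 2, 8, 4]  score +4 (running 4)
row 2: [4, 4, 16, 0] -> [0, 0, 8, 16]  score +8 (running 12)
row 3: [8, 8, 32, 64] -> [0, 16, 32, 64]  score +16 (running 28)
Board after move:
64 16  2  4
 0  2  8  4
 0  0  8 16
 0 16 32 64

Answer: 28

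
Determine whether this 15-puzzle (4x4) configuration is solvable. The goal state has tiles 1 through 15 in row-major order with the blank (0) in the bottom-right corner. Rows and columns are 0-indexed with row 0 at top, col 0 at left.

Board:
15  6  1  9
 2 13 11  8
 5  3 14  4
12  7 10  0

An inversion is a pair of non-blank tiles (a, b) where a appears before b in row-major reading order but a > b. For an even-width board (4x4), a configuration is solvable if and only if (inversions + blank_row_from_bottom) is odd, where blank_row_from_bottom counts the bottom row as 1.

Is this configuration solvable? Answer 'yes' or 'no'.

Inversions: 51
Blank is in row 3 (0-indexed from top), which is row 1 counting from the bottom (bottom = 1).
51 + 1 = 52, which is even, so the puzzle is not solvable.

Answer: no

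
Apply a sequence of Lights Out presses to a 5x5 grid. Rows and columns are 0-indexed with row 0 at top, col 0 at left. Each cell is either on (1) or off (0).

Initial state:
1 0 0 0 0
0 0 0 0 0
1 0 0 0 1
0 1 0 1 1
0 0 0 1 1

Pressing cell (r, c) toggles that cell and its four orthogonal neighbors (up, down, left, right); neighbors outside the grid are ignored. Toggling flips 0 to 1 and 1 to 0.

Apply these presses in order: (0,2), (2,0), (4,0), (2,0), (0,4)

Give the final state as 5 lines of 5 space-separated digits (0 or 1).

After press 1 at (0,2):
1 1 1 1 0
0 0 1 0 0
1 0 0 0 1
0 1 0 1 1
0 0 0 1 1

After press 2 at (2,0):
1 1 1 1 0
1 0 1 0 0
0 1 0 0 1
1 1 0 1 1
0 0 0 1 1

After press 3 at (4,0):
1 1 1 1 0
1 0 1 0 0
0 1 0 0 1
0 1 0 1 1
1 1 0 1 1

After press 4 at (2,0):
1 1 1 1 0
0 0 1 0 0
1 0 0 0 1
1 1 0 1 1
1 1 0 1 1

After press 5 at (0,4):
1 1 1 0 1
0 0 1 0 1
1 0 0 0 1
1 1 0 1 1
1 1 0 1 1

Answer: 1 1 1 0 1
0 0 1 0 1
1 0 0 0 1
1 1 0 1 1
1 1 0 1 1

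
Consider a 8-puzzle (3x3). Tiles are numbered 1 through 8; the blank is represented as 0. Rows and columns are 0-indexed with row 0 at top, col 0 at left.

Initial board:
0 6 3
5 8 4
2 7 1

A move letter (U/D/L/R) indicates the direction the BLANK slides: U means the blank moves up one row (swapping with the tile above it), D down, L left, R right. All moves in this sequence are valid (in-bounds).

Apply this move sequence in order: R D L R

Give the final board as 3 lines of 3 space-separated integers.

Answer: 6 8 3
5 0 4
2 7 1

Derivation:
After move 1 (R):
6 0 3
5 8 4
2 7 1

After move 2 (D):
6 8 3
5 0 4
2 7 1

After move 3 (L):
6 8 3
0 5 4
2 7 1

After move 4 (R):
6 8 3
5 0 4
2 7 1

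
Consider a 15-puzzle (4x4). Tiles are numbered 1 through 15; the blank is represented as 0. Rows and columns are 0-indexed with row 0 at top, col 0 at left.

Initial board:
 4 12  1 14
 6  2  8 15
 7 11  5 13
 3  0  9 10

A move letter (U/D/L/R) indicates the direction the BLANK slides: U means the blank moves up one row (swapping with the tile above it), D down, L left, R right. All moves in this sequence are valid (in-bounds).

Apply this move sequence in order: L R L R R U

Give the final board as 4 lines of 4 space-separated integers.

Answer:  4 12  1 14
 6  2  8 15
 7 11  0 13
 3  9  5 10

Derivation:
After move 1 (L):
 4 12  1 14
 6  2  8 15
 7 11  5 13
 0  3  9 10

After move 2 (R):
 4 12  1 14
 6  2  8 15
 7 11  5 13
 3  0  9 10

After move 3 (L):
 4 12  1 14
 6  2  8 15
 7 11  5 13
 0  3  9 10

After move 4 (R):
 4 12  1 14
 6  2  8 15
 7 11  5 13
 3  0  9 10

After move 5 (R):
 4 12  1 14
 6  2  8 15
 7 11  5 13
 3  9  0 10

After move 6 (U):
 4 12  1 14
 6  2  8 15
 7 11  0 13
 3  9  5 10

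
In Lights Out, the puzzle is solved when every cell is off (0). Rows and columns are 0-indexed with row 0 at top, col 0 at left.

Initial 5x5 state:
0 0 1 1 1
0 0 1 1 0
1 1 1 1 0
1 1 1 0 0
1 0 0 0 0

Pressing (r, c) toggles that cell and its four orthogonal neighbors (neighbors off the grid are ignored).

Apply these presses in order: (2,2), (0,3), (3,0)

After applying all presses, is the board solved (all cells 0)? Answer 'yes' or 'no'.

Answer: yes

Derivation:
After press 1 at (2,2):
0 0 1 1 1
0 0 0 1 0
1 0 0 0 0
1 1 0 0 0
1 0 0 0 0

After press 2 at (0,3):
0 0 0 0 0
0 0 0 0 0
1 0 0 0 0
1 1 0 0 0
1 0 0 0 0

After press 3 at (3,0):
0 0 0 0 0
0 0 0 0 0
0 0 0 0 0
0 0 0 0 0
0 0 0 0 0

Lights still on: 0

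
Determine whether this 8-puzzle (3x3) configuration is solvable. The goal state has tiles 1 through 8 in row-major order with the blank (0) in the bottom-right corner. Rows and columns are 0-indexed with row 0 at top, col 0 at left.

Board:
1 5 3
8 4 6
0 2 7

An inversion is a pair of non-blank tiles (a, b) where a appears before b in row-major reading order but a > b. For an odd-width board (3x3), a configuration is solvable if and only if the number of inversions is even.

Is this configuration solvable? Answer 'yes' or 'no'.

Inversions (pairs i<j in row-major order where tile[i] > tile[j] > 0): 10
10 is even, so the puzzle is solvable.

Answer: yes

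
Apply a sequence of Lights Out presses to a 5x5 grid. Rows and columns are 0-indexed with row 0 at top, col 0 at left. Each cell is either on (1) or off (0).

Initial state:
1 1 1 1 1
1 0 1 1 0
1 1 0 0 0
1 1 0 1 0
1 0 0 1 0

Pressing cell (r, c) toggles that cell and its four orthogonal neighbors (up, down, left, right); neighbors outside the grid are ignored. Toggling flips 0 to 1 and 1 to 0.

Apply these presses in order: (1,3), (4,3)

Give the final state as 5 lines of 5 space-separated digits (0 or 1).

After press 1 at (1,3):
1 1 1 0 1
1 0 0 0 1
1 1 0 1 0
1 1 0 1 0
1 0 0 1 0

After press 2 at (4,3):
1 1 1 0 1
1 0 0 0 1
1 1 0 1 0
1 1 0 0 0
1 0 1 0 1

Answer: 1 1 1 0 1
1 0 0 0 1
1 1 0 1 0
1 1 0 0 0
1 0 1 0 1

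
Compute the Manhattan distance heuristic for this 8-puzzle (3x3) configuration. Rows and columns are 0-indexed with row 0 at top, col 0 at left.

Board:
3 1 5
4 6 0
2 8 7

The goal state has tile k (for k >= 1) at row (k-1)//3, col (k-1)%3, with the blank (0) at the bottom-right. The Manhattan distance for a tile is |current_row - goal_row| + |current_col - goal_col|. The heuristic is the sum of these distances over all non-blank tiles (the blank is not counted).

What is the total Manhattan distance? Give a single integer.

Answer: 11

Derivation:
Tile 3: (0,0)->(0,2) = 2
Tile 1: (0,1)->(0,0) = 1
Tile 5: (0,2)->(1,1) = 2
Tile 4: (1,0)->(1,0) = 0
Tile 6: (1,1)->(1,2) = 1
Tile 2: (2,0)->(0,1) = 3
Tile 8: (2,1)->(2,1) = 0
Tile 7: (2,2)->(2,0) = 2
Sum: 2 + 1 + 2 + 0 + 1 + 3 + 0 + 2 = 11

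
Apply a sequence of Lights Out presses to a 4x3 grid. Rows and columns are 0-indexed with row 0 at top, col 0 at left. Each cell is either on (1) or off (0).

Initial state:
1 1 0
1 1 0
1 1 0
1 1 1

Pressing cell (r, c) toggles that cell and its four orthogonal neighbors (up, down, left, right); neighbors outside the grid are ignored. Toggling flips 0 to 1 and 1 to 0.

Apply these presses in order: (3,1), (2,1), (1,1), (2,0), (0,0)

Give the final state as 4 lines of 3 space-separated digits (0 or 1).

Answer: 0 1 0
0 1 1
1 1 1
1 1 0

Derivation:
After press 1 at (3,1):
1 1 0
1 1 0
1 0 0
0 0 0

After press 2 at (2,1):
1 1 0
1 0 0
0 1 1
0 1 0

After press 3 at (1,1):
1 0 0
0 1 1
0 0 1
0 1 0

After press 4 at (2,0):
1 0 0
1 1 1
1 1 1
1 1 0

After press 5 at (0,0):
0 1 0
0 1 1
1 1 1
1 1 0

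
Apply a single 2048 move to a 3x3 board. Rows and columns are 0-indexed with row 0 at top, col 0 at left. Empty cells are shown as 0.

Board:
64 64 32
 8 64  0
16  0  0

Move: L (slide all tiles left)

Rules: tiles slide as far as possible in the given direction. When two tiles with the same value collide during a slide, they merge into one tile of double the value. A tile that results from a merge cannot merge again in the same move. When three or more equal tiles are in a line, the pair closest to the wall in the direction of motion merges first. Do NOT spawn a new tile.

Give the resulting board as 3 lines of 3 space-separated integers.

Answer: 128  32   0
  8  64   0
 16   0   0

Derivation:
Slide left:
row 0: [64, 64, 32] -> [128, 32, 0]
row 1: [8, 64, 0] -> [8, 64, 0]
row 2: [16, 0, 0] -> [16, 0, 0]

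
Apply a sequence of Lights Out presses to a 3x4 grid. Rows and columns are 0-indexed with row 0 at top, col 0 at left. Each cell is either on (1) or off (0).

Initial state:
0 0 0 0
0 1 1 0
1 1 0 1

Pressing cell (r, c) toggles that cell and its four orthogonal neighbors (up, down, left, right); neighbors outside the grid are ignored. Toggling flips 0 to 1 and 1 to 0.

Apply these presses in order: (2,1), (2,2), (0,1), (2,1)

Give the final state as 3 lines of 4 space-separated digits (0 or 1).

Answer: 1 1 1 0
0 0 0 0
1 0 1 0

Derivation:
After press 1 at (2,1):
0 0 0 0
0 0 1 0
0 0 1 1

After press 2 at (2,2):
0 0 0 0
0 0 0 0
0 1 0 0

After press 3 at (0,1):
1 1 1 0
0 1 0 0
0 1 0 0

After press 4 at (2,1):
1 1 1 0
0 0 0 0
1 0 1 0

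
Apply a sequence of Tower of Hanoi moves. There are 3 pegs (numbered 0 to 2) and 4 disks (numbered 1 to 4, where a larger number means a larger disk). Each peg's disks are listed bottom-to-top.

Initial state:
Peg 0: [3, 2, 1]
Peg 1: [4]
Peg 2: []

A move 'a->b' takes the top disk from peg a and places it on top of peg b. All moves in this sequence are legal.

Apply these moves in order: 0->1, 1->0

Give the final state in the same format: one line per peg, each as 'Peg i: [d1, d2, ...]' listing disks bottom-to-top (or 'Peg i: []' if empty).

After move 1 (0->1):
Peg 0: [3, 2]
Peg 1: [4, 1]
Peg 2: []

After move 2 (1->0):
Peg 0: [3, 2, 1]
Peg 1: [4]
Peg 2: []

Answer: Peg 0: [3, 2, 1]
Peg 1: [4]
Peg 2: []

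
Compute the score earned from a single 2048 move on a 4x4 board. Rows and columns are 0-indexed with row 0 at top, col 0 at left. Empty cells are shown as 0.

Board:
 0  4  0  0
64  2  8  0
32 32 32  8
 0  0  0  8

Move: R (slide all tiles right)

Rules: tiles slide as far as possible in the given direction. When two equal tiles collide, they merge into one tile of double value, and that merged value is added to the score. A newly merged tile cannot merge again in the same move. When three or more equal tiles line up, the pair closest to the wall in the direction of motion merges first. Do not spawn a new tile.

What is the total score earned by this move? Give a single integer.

Slide right:
row 0: [0, 4, 0, 0] -> [0, 0, 0, 4]  score +0 (running 0)
row 1: [64, 2, 8, 0] -> [0, 64, 2, 8]  score +0 (running 0)
row 2: [32, 32, 32, 8] -> [0, 32, 64, 8]  score +64 (running 64)
row 3: [0, 0, 0, 8] -> [0, 0, 0, 8]  score +0 (running 64)
Board after move:
 0  0  0  4
 0 64  2  8
 0 32 64  8
 0  0  0  8

Answer: 64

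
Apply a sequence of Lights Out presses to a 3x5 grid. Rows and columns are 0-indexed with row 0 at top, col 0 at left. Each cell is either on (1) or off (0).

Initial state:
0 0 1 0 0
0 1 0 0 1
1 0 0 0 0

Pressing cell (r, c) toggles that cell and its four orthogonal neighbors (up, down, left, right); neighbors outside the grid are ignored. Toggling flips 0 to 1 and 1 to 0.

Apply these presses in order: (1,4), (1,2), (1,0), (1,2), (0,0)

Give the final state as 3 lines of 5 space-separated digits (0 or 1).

After press 1 at (1,4):
0 0 1 0 1
0 1 0 1 0
1 0 0 0 1

After press 2 at (1,2):
0 0 0 0 1
0 0 1 0 0
1 0 1 0 1

After press 3 at (1,0):
1 0 0 0 1
1 1 1 0 0
0 0 1 0 1

After press 4 at (1,2):
1 0 1 0 1
1 0 0 1 0
0 0 0 0 1

After press 5 at (0,0):
0 1 1 0 1
0 0 0 1 0
0 0 0 0 1

Answer: 0 1 1 0 1
0 0 0 1 0
0 0 0 0 1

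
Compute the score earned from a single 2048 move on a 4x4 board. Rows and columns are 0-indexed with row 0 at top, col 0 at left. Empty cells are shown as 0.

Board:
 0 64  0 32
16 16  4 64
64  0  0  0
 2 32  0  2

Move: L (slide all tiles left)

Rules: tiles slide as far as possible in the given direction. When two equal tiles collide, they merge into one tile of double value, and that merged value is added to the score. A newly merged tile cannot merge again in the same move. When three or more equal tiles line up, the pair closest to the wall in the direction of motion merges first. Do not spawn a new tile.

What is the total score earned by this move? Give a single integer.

Slide left:
row 0: [0, 64, 0, 32] -> [64, 32, 0, 0]  score +0 (running 0)
row 1: [16, 16, 4, 64] -> [32, 4, 64, 0]  score +32 (running 32)
row 2: [64, 0, 0, 0] -> [64, 0, 0, 0]  score +0 (running 32)
row 3: [2, 32, 0, 2] -> [2, 32, 2, 0]  score +0 (running 32)
Board after move:
64 32  0  0
32  4 64  0
64  0  0  0
 2 32  2  0

Answer: 32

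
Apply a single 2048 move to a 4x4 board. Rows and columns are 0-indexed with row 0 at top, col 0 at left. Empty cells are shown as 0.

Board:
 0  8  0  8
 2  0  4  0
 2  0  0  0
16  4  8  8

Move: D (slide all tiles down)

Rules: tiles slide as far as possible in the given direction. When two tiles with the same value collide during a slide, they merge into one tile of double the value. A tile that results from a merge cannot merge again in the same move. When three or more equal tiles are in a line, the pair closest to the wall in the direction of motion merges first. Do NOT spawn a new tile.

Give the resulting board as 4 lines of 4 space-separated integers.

Slide down:
col 0: [0, 2, 2, 16] -> [0, 0, 4, 16]
col 1: [8, 0, 0, 4] -> [0, 0, 8, 4]
col 2: [0, 4, 0, 8] -> [0, 0, 4, 8]
col 3: [8, 0, 0, 8] -> [0, 0, 0, 16]

Answer:  0  0  0  0
 0  0  0  0
 4  8  4  0
16  4  8 16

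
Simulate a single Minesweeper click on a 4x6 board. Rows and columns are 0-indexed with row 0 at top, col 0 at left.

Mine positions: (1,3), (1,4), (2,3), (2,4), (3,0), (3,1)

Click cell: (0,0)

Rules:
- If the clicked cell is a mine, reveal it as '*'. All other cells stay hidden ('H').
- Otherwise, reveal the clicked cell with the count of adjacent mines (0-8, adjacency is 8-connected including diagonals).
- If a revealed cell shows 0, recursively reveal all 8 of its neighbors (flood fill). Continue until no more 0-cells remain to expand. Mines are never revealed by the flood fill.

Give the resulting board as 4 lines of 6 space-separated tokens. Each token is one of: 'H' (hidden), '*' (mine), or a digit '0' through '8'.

0 0 1 H H H
0 0 2 H H H
2 2 3 H H H
H H H H H H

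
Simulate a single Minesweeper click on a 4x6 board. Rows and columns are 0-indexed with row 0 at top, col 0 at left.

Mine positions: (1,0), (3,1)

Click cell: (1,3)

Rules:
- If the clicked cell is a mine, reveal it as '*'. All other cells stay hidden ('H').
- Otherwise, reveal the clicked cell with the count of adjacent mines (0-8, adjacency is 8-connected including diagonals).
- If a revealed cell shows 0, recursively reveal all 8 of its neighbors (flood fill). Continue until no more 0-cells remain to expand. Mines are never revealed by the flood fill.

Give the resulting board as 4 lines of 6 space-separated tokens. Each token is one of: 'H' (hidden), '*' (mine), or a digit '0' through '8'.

H 1 0 0 0 0
H 1 0 0 0 0
H 2 1 0 0 0
H H 1 0 0 0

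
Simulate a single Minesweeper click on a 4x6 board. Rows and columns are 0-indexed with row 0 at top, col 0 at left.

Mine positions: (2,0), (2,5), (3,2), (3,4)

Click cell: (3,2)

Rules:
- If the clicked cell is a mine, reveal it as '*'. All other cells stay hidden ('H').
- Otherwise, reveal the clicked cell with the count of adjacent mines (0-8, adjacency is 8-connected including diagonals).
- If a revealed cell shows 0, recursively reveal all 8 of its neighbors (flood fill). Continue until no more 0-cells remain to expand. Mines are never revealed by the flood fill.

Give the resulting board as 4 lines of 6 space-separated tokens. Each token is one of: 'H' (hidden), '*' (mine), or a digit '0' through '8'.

H H H H H H
H H H H H H
H H H H H H
H H * H H H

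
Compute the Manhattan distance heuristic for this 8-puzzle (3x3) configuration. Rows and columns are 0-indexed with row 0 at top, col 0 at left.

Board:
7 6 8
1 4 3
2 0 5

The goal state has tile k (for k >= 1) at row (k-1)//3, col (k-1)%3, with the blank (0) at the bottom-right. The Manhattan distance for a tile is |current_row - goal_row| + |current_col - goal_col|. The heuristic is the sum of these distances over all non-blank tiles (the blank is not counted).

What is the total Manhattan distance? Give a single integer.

Answer: 15

Derivation:
Tile 7: at (0,0), goal (2,0), distance |0-2|+|0-0| = 2
Tile 6: at (0,1), goal (1,2), distance |0-1|+|1-2| = 2
Tile 8: at (0,2), goal (2,1), distance |0-2|+|2-1| = 3
Tile 1: at (1,0), goal (0,0), distance |1-0|+|0-0| = 1
Tile 4: at (1,1), goal (1,0), distance |1-1|+|1-0| = 1
Tile 3: at (1,2), goal (0,2), distance |1-0|+|2-2| = 1
Tile 2: at (2,0), goal (0,1), distance |2-0|+|0-1| = 3
Tile 5: at (2,2), goal (1,1), distance |2-1|+|2-1| = 2
Sum: 2 + 2 + 3 + 1 + 1 + 1 + 3 + 2 = 15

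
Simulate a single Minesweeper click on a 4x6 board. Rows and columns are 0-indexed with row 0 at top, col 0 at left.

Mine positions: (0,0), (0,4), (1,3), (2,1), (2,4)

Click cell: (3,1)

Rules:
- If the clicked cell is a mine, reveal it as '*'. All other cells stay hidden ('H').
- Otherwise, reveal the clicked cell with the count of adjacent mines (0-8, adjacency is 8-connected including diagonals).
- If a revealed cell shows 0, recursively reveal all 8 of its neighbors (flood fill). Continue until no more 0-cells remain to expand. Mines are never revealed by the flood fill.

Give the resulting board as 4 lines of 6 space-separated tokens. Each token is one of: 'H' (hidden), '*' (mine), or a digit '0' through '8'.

H H H H H H
H H H H H H
H H H H H H
H 1 H H H H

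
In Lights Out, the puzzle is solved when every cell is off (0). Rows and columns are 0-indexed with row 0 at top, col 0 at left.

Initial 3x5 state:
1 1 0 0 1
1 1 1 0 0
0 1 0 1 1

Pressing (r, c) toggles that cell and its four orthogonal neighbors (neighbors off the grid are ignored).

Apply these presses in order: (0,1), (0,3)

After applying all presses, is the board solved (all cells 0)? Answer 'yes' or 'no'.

After press 1 at (0,1):
0 0 1 0 1
1 0 1 0 0
0 1 0 1 1

After press 2 at (0,3):
0 0 0 1 0
1 0 1 1 0
0 1 0 1 1

Lights still on: 7

Answer: no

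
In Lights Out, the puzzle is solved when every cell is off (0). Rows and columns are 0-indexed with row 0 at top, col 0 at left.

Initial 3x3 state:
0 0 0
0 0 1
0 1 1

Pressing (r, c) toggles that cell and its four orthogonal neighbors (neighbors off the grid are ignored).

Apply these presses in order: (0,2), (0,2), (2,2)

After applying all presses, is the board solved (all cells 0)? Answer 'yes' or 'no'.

After press 1 at (0,2):
0 1 1
0 0 0
0 1 1

After press 2 at (0,2):
0 0 0
0 0 1
0 1 1

After press 3 at (2,2):
0 0 0
0 0 0
0 0 0

Lights still on: 0

Answer: yes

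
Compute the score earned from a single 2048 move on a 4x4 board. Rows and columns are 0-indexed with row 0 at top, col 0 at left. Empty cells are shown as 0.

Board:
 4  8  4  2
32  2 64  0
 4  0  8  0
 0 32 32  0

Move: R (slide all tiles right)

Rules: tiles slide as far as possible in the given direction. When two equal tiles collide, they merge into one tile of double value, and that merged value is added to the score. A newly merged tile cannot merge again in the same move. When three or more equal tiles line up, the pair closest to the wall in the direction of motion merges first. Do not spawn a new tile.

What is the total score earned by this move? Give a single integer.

Answer: 64

Derivation:
Slide right:
row 0: [4, 8, 4, 2] -> [4, 8, 4, 2]  score +0 (running 0)
row 1: [32, 2, 64, 0] -> [0, 32, 2, 64]  score +0 (running 0)
row 2: [4, 0, 8, 0] -> [0, 0, 4, 8]  score +0 (running 0)
row 3: [0, 32, 32, 0] -> [0, 0, 0, 64]  score +64 (running 64)
Board after move:
 4  8  4  2
 0 32  2 64
 0  0  4  8
 0  0  0 64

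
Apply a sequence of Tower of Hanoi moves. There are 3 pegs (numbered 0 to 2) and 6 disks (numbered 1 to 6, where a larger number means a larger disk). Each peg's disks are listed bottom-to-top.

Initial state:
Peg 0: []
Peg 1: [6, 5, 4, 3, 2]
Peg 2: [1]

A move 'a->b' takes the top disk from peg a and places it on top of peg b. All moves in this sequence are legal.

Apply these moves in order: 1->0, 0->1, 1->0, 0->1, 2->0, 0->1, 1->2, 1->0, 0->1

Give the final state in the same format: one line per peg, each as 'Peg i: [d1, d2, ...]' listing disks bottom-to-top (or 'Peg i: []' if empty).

Answer: Peg 0: []
Peg 1: [6, 5, 4, 3, 2]
Peg 2: [1]

Derivation:
After move 1 (1->0):
Peg 0: [2]
Peg 1: [6, 5, 4, 3]
Peg 2: [1]

After move 2 (0->1):
Peg 0: []
Peg 1: [6, 5, 4, 3, 2]
Peg 2: [1]

After move 3 (1->0):
Peg 0: [2]
Peg 1: [6, 5, 4, 3]
Peg 2: [1]

After move 4 (0->1):
Peg 0: []
Peg 1: [6, 5, 4, 3, 2]
Peg 2: [1]

After move 5 (2->0):
Peg 0: [1]
Peg 1: [6, 5, 4, 3, 2]
Peg 2: []

After move 6 (0->1):
Peg 0: []
Peg 1: [6, 5, 4, 3, 2, 1]
Peg 2: []

After move 7 (1->2):
Peg 0: []
Peg 1: [6, 5, 4, 3, 2]
Peg 2: [1]

After move 8 (1->0):
Peg 0: [2]
Peg 1: [6, 5, 4, 3]
Peg 2: [1]

After move 9 (0->1):
Peg 0: []
Peg 1: [6, 5, 4, 3, 2]
Peg 2: [1]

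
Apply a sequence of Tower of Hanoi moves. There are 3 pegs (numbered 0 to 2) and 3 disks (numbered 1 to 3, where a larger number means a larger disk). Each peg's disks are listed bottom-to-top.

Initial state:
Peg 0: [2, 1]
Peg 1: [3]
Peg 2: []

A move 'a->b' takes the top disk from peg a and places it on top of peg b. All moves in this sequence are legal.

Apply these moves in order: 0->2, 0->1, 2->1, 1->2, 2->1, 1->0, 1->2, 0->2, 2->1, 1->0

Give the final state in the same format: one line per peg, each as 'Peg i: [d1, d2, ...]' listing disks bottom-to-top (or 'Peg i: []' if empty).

After move 1 (0->2):
Peg 0: [2]
Peg 1: [3]
Peg 2: [1]

After move 2 (0->1):
Peg 0: []
Peg 1: [3, 2]
Peg 2: [1]

After move 3 (2->1):
Peg 0: []
Peg 1: [3, 2, 1]
Peg 2: []

After move 4 (1->2):
Peg 0: []
Peg 1: [3, 2]
Peg 2: [1]

After move 5 (2->1):
Peg 0: []
Peg 1: [3, 2, 1]
Peg 2: []

After move 6 (1->0):
Peg 0: [1]
Peg 1: [3, 2]
Peg 2: []

After move 7 (1->2):
Peg 0: [1]
Peg 1: [3]
Peg 2: [2]

After move 8 (0->2):
Peg 0: []
Peg 1: [3]
Peg 2: [2, 1]

After move 9 (2->1):
Peg 0: []
Peg 1: [3, 1]
Peg 2: [2]

After move 10 (1->0):
Peg 0: [1]
Peg 1: [3]
Peg 2: [2]

Answer: Peg 0: [1]
Peg 1: [3]
Peg 2: [2]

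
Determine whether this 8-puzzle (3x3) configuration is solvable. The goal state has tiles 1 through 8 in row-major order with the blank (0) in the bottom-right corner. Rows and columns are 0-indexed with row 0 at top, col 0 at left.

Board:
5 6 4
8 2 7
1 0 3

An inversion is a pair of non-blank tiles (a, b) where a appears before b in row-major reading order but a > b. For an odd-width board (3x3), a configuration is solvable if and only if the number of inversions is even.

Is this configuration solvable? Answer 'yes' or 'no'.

Answer: yes

Derivation:
Inversions (pairs i<j in row-major order where tile[i] > tile[j] > 0): 18
18 is even, so the puzzle is solvable.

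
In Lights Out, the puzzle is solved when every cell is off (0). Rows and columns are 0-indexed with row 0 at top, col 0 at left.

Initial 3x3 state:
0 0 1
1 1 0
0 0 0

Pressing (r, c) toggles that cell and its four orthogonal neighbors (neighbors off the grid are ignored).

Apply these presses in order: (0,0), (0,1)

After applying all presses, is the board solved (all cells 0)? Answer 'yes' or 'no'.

Answer: yes

Derivation:
After press 1 at (0,0):
1 1 1
0 1 0
0 0 0

After press 2 at (0,1):
0 0 0
0 0 0
0 0 0

Lights still on: 0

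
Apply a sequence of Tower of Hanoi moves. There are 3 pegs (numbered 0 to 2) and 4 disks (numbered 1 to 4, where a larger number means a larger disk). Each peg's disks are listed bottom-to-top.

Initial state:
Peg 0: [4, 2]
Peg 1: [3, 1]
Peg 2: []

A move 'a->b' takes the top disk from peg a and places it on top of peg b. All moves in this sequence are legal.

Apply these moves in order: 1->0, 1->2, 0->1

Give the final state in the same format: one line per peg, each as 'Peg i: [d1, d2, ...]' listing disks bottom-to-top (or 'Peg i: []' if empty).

After move 1 (1->0):
Peg 0: [4, 2, 1]
Peg 1: [3]
Peg 2: []

After move 2 (1->2):
Peg 0: [4, 2, 1]
Peg 1: []
Peg 2: [3]

After move 3 (0->1):
Peg 0: [4, 2]
Peg 1: [1]
Peg 2: [3]

Answer: Peg 0: [4, 2]
Peg 1: [1]
Peg 2: [3]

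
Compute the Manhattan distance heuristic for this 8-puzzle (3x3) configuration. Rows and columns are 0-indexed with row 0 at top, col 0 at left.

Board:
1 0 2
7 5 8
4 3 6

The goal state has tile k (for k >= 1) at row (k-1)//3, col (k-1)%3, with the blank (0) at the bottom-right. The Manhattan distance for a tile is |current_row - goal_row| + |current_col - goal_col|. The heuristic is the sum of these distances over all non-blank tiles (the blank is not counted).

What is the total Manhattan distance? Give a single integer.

Answer: 9

Derivation:
Tile 1: (0,0)->(0,0) = 0
Tile 2: (0,2)->(0,1) = 1
Tile 7: (1,0)->(2,0) = 1
Tile 5: (1,1)->(1,1) = 0
Tile 8: (1,2)->(2,1) = 2
Tile 4: (2,0)->(1,0) = 1
Tile 3: (2,1)->(0,2) = 3
Tile 6: (2,2)->(1,2) = 1
Sum: 0 + 1 + 1 + 0 + 2 + 1 + 3 + 1 = 9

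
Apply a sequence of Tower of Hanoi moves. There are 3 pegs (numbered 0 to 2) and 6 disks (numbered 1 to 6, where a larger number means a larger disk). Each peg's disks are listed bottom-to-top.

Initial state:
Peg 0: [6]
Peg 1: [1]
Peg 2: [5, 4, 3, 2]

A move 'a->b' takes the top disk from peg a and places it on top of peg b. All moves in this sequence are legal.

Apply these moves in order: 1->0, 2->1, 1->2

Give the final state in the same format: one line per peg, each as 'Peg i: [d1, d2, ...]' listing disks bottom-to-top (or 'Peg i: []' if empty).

After move 1 (1->0):
Peg 0: [6, 1]
Peg 1: []
Peg 2: [5, 4, 3, 2]

After move 2 (2->1):
Peg 0: [6, 1]
Peg 1: [2]
Peg 2: [5, 4, 3]

After move 3 (1->2):
Peg 0: [6, 1]
Peg 1: []
Peg 2: [5, 4, 3, 2]

Answer: Peg 0: [6, 1]
Peg 1: []
Peg 2: [5, 4, 3, 2]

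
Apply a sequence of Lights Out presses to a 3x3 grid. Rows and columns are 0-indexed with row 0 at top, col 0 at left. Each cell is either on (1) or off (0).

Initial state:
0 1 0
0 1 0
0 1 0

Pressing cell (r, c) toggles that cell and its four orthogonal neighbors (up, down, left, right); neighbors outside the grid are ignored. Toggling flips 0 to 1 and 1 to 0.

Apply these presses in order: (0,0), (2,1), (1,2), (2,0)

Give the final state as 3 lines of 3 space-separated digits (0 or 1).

Answer: 1 0 1
0 1 1
0 1 0

Derivation:
After press 1 at (0,0):
1 0 0
1 1 0
0 1 0

After press 2 at (2,1):
1 0 0
1 0 0
1 0 1

After press 3 at (1,2):
1 0 1
1 1 1
1 0 0

After press 4 at (2,0):
1 0 1
0 1 1
0 1 0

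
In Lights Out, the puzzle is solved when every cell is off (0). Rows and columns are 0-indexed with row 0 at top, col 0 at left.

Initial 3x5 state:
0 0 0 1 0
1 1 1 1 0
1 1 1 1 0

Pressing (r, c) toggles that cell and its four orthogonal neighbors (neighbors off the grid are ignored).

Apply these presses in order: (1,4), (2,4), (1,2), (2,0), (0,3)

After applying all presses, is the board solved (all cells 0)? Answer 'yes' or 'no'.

Answer: yes

Derivation:
After press 1 at (1,4):
0 0 0 1 1
1 1 1 0 1
1 1 1 1 1

After press 2 at (2,4):
0 0 0 1 1
1 1 1 0 0
1 1 1 0 0

After press 3 at (1,2):
0 0 1 1 1
1 0 0 1 0
1 1 0 0 0

After press 4 at (2,0):
0 0 1 1 1
0 0 0 1 0
0 0 0 0 0

After press 5 at (0,3):
0 0 0 0 0
0 0 0 0 0
0 0 0 0 0

Lights still on: 0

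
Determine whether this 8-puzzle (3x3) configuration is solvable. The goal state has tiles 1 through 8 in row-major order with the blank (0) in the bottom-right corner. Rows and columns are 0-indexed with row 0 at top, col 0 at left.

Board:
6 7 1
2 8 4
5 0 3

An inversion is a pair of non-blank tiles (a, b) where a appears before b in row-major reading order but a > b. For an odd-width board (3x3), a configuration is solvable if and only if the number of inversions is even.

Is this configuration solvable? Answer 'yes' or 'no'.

Inversions (pairs i<j in row-major order where tile[i] > tile[j] > 0): 15
15 is odd, so the puzzle is not solvable.

Answer: no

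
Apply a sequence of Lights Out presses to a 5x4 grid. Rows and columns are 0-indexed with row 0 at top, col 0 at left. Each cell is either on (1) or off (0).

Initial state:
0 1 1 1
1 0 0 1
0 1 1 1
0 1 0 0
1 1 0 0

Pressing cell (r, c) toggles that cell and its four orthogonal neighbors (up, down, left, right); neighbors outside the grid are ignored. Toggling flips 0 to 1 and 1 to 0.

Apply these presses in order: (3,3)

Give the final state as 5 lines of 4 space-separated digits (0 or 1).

After press 1 at (3,3):
0 1 1 1
1 0 0 1
0 1 1 0
0 1 1 1
1 1 0 1

Answer: 0 1 1 1
1 0 0 1
0 1 1 0
0 1 1 1
1 1 0 1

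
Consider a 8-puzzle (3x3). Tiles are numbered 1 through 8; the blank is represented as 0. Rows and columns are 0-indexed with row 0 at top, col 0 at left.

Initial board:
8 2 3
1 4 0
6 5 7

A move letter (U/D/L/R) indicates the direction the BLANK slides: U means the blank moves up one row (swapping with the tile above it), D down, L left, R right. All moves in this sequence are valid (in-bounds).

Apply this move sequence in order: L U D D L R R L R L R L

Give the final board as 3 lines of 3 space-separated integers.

After move 1 (L):
8 2 3
1 0 4
6 5 7

After move 2 (U):
8 0 3
1 2 4
6 5 7

After move 3 (D):
8 2 3
1 0 4
6 5 7

After move 4 (D):
8 2 3
1 5 4
6 0 7

After move 5 (L):
8 2 3
1 5 4
0 6 7

After move 6 (R):
8 2 3
1 5 4
6 0 7

After move 7 (R):
8 2 3
1 5 4
6 7 0

After move 8 (L):
8 2 3
1 5 4
6 0 7

After move 9 (R):
8 2 3
1 5 4
6 7 0

After move 10 (L):
8 2 3
1 5 4
6 0 7

After move 11 (R):
8 2 3
1 5 4
6 7 0

After move 12 (L):
8 2 3
1 5 4
6 0 7

Answer: 8 2 3
1 5 4
6 0 7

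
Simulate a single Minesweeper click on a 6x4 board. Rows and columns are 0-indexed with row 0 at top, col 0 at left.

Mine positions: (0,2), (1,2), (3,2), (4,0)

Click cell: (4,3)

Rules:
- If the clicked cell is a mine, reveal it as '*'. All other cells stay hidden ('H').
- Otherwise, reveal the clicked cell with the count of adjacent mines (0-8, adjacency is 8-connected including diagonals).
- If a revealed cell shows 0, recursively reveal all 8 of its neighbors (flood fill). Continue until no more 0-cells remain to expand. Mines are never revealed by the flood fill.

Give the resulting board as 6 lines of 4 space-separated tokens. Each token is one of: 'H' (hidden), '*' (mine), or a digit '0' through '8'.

H H H H
H H H H
H H H H
H H H H
H H H 1
H H H H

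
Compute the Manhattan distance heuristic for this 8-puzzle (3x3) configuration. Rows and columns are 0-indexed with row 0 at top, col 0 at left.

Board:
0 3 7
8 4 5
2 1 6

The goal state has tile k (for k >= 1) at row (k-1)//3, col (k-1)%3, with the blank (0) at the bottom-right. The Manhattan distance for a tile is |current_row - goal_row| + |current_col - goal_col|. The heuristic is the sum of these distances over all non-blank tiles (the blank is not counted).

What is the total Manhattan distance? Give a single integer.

Tile 3: (0,1)->(0,2) = 1
Tile 7: (0,2)->(2,0) = 4
Tile 8: (1,0)->(2,1) = 2
Tile 4: (1,1)->(1,0) = 1
Tile 5: (1,2)->(1,1) = 1
Tile 2: (2,0)->(0,1) = 3
Tile 1: (2,1)->(0,0) = 3
Tile 6: (2,2)->(1,2) = 1
Sum: 1 + 4 + 2 + 1 + 1 + 3 + 3 + 1 = 16

Answer: 16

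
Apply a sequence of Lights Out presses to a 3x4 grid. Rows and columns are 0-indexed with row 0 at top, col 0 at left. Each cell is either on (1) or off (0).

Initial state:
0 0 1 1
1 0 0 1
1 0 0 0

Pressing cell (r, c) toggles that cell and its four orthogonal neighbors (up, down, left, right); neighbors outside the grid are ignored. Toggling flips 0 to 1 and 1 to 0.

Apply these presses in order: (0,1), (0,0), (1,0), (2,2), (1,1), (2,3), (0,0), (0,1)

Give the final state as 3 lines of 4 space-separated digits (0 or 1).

Answer: 1 1 1 1
1 0 0 0
0 0 0 0

Derivation:
After press 1 at (0,1):
1 1 0 1
1 1 0 1
1 0 0 0

After press 2 at (0,0):
0 0 0 1
0 1 0 1
1 0 0 0

After press 3 at (1,0):
1 0 0 1
1 0 0 1
0 0 0 0

After press 4 at (2,2):
1 0 0 1
1 0 1 1
0 1 1 1

After press 5 at (1,1):
1 1 0 1
0 1 0 1
0 0 1 1

After press 6 at (2,3):
1 1 0 1
0 1 0 0
0 0 0 0

After press 7 at (0,0):
0 0 0 1
1 1 0 0
0 0 0 0

After press 8 at (0,1):
1 1 1 1
1 0 0 0
0 0 0 0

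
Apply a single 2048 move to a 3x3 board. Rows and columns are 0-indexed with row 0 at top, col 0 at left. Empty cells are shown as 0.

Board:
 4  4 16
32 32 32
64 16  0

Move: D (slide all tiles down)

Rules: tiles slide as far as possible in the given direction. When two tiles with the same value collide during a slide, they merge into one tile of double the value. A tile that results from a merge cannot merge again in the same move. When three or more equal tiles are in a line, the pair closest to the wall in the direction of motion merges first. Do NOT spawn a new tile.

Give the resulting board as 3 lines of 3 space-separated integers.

Slide down:
col 0: [4, 32, 64] -> [4, 32, 64]
col 1: [4, 32, 16] -> [4, 32, 16]
col 2: [16, 32, 0] -> [0, 16, 32]

Answer:  4  4  0
32 32 16
64 16 32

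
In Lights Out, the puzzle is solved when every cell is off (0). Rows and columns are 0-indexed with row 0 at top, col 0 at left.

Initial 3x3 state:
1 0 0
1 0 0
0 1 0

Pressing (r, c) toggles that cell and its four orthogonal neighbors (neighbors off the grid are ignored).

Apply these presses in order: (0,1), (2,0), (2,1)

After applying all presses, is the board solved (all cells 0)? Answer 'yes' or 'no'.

After press 1 at (0,1):
0 1 1
1 1 0
0 1 0

After press 2 at (2,0):
0 1 1
0 1 0
1 0 0

After press 3 at (2,1):
0 1 1
0 0 0
0 1 1

Lights still on: 4

Answer: no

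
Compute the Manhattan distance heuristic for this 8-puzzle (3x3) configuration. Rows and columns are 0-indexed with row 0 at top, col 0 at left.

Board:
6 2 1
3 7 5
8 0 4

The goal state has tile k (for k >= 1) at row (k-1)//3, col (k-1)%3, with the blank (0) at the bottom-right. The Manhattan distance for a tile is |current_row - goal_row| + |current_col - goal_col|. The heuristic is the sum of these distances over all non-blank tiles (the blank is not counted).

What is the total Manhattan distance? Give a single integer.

Answer: 15

Derivation:
Tile 6: at (0,0), goal (1,2), distance |0-1|+|0-2| = 3
Tile 2: at (0,1), goal (0,1), distance |0-0|+|1-1| = 0
Tile 1: at (0,2), goal (0,0), distance |0-0|+|2-0| = 2
Tile 3: at (1,0), goal (0,2), distance |1-0|+|0-2| = 3
Tile 7: at (1,1), goal (2,0), distance |1-2|+|1-0| = 2
Tile 5: at (1,2), goal (1,1), distance |1-1|+|2-1| = 1
Tile 8: at (2,0), goal (2,1), distance |2-2|+|0-1| = 1
Tile 4: at (2,2), goal (1,0), distance |2-1|+|2-0| = 3
Sum: 3 + 0 + 2 + 3 + 2 + 1 + 1 + 3 = 15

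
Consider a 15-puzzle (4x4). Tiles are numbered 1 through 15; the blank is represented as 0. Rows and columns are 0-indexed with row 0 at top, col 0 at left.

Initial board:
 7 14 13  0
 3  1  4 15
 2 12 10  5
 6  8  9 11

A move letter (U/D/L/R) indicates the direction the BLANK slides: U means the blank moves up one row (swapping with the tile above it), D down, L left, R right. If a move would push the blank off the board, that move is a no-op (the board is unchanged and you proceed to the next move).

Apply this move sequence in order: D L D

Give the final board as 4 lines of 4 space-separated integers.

Answer:  7 14 13 15
 3  1 10  4
 2 12  0  5
 6  8  9 11

Derivation:
After move 1 (D):
 7 14 13 15
 3  1  4  0
 2 12 10  5
 6  8  9 11

After move 2 (L):
 7 14 13 15
 3  1  0  4
 2 12 10  5
 6  8  9 11

After move 3 (D):
 7 14 13 15
 3  1 10  4
 2 12  0  5
 6  8  9 11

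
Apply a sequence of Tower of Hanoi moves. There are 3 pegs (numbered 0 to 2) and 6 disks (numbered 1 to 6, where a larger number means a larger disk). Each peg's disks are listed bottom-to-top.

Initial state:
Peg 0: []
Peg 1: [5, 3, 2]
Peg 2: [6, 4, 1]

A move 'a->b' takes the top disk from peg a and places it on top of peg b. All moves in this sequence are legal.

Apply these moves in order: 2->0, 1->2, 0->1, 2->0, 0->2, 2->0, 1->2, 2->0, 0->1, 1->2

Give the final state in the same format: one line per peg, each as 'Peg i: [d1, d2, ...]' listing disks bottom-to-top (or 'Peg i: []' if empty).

After move 1 (2->0):
Peg 0: [1]
Peg 1: [5, 3, 2]
Peg 2: [6, 4]

After move 2 (1->2):
Peg 0: [1]
Peg 1: [5, 3]
Peg 2: [6, 4, 2]

After move 3 (0->1):
Peg 0: []
Peg 1: [5, 3, 1]
Peg 2: [6, 4, 2]

After move 4 (2->0):
Peg 0: [2]
Peg 1: [5, 3, 1]
Peg 2: [6, 4]

After move 5 (0->2):
Peg 0: []
Peg 1: [5, 3, 1]
Peg 2: [6, 4, 2]

After move 6 (2->0):
Peg 0: [2]
Peg 1: [5, 3, 1]
Peg 2: [6, 4]

After move 7 (1->2):
Peg 0: [2]
Peg 1: [5, 3]
Peg 2: [6, 4, 1]

After move 8 (2->0):
Peg 0: [2, 1]
Peg 1: [5, 3]
Peg 2: [6, 4]

After move 9 (0->1):
Peg 0: [2]
Peg 1: [5, 3, 1]
Peg 2: [6, 4]

After move 10 (1->2):
Peg 0: [2]
Peg 1: [5, 3]
Peg 2: [6, 4, 1]

Answer: Peg 0: [2]
Peg 1: [5, 3]
Peg 2: [6, 4, 1]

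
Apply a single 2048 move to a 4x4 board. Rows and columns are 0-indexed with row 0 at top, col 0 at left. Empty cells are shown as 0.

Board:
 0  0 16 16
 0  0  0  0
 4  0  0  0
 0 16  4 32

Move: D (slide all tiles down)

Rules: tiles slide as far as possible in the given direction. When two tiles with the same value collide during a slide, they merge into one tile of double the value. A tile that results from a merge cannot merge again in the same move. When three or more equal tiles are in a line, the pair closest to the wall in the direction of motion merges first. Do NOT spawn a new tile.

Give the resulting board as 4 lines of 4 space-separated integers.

Slide down:
col 0: [0, 0, 4, 0] -> [0, 0, 0, 4]
col 1: [0, 0, 0, 16] -> [0, 0, 0, 16]
col 2: [16, 0, 0, 4] -> [0, 0, 16, 4]
col 3: [16, 0, 0, 32] -> [0, 0, 16, 32]

Answer:  0  0  0  0
 0  0  0  0
 0  0 16 16
 4 16  4 32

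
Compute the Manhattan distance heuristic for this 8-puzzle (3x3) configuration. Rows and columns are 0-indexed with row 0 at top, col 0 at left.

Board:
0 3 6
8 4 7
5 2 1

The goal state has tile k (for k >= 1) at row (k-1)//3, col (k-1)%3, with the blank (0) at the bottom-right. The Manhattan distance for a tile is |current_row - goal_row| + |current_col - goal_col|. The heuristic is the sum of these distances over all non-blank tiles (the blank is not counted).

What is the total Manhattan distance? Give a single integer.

Answer: 16

Derivation:
Tile 3: at (0,1), goal (0,2), distance |0-0|+|1-2| = 1
Tile 6: at (0,2), goal (1,2), distance |0-1|+|2-2| = 1
Tile 8: at (1,0), goal (2,1), distance |1-2|+|0-1| = 2
Tile 4: at (1,1), goal (1,0), distance |1-1|+|1-0| = 1
Tile 7: at (1,2), goal (2,0), distance |1-2|+|2-0| = 3
Tile 5: at (2,0), goal (1,1), distance |2-1|+|0-1| = 2
Tile 2: at (2,1), goal (0,1), distance |2-0|+|1-1| = 2
Tile 1: at (2,2), goal (0,0), distance |2-0|+|2-0| = 4
Sum: 1 + 1 + 2 + 1 + 3 + 2 + 2 + 4 = 16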